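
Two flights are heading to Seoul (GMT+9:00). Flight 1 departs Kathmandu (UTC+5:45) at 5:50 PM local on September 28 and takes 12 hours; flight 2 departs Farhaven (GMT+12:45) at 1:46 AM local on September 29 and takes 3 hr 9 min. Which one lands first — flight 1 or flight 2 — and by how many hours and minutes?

Flight 1 in UTC: 5:50 PM − 5:45 = 12:05 PM on Sep 28.
+12 hours → arrive 12:05 AM UTC on Sep 29.
Flight 2 in UTC: 1:46 AM − 12:45 = 1:01 PM on Sep 28.
+3 hours and 9 minutes → arrive 4:10 PM UTC on Sep 28.
Flight 2 lands earlier by 7 hours 55 minutes.

the second, by 7 hours 55 minutes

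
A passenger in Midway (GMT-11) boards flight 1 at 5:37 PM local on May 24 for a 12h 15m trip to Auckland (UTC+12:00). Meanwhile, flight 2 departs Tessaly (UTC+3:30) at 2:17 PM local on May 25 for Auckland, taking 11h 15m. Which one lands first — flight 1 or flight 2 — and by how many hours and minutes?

the first, by 5 hours 10 minutes

Flight 1 in UTC: 5:37 PM + 11:00 = 4:37 AM on May 25.
+12 hours and 15 minutes → arrive 4:52 PM UTC on May 25.
Flight 2 in UTC: 2:17 PM − 3:30 = 10:47 AM on May 25.
+11 hours 15 minutes → arrive 10:02 PM UTC on May 25.
Flight 1 lands earlier by 5 hours 10 minutes.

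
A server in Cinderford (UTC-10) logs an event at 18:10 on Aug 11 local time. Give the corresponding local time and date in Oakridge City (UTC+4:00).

08:10 on Aug 12

In UTC: 18:10 + 10:00 = 04:10 on Aug 12.
Oakridge City is UTC+4:00: 04:10 + 4:00 = 08:10 on Aug 12.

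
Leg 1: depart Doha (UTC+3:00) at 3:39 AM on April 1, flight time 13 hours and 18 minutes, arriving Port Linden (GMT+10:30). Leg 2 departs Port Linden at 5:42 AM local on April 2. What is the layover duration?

5 hours 15 minutes

Convert departure to UTC: 3:39 AM − 3:00 = 12:39 AM UTC on Apr 1.
Add 13 hours and 18 minutes flight time → 1:57 PM UTC.
Port Linden is UTC+10:30, so local arrival = 1:57 PM + 10:30 = 12:27 AM on Apr 2.
Layover = 5:42 AM − 12:27 AM = 5 hours 15 minutes.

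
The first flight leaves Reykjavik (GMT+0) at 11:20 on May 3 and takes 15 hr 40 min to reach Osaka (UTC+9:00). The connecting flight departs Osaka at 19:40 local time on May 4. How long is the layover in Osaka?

7 hours 40 minutes

Reykjavik is at UTC+0, so departure is already 11:20 UTC on May 3.
Add 15 hours and 40 minutes flight time → 03:00 UTC (May 4).
Osaka is UTC+9:00, so local arrival = 03:00 + 9:00 = 12:00 on May 4.
Layover = 19:40 − 12:00 = 7 hours 40 minutes.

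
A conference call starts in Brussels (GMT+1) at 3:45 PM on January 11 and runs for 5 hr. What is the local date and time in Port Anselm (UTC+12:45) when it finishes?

8:30 AM on January 12

Convert start to UTC: 3:45 PM − 1:00 = 2:45 PM UTC on Jan 11.
Add 5 hours duration → 7:45 PM UTC.
Port Anselm is UTC+12:45, so local end time = 7:45 PM + 12:45 = 8:30 AM on Jan 12.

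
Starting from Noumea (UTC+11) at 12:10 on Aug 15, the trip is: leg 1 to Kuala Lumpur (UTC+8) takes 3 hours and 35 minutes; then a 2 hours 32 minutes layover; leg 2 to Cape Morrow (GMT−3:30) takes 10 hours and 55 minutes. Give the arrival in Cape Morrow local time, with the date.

Convert departure to UTC: 12:10 − 11:00 = 01:10 UTC on Aug 15.
Add 3 hours 35 minutes leg 1 → 04:45 UTC.
Add 2 hours and 32 minutes layover in Kuala Lumpur → 07:17 UTC.
Add 10 hours and 55 minutes leg 2 → 18:12 UTC.
Cape Morrow is UTC−3:30, so local arrival = 18:12 − 3:30 = 14:42 on Aug 15.

14:42 on August 15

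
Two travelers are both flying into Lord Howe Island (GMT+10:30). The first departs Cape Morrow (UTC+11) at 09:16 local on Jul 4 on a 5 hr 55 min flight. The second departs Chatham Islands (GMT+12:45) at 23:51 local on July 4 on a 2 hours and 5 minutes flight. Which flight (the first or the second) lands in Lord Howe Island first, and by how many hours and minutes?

Flight 1 in UTC: 09:16 − 11:00 = 22:16 on Jul 3.
+5 hours and 55 minutes → arrive 04:11 UTC on Jul 4.
Flight 2 in UTC: 23:51 − 12:45 = 11:06 on Jul 4.
+2 hours 5 minutes → arrive 13:11 UTC on Jul 4.
Flight 1 lands earlier by 9 hours.

the first, by 9 hours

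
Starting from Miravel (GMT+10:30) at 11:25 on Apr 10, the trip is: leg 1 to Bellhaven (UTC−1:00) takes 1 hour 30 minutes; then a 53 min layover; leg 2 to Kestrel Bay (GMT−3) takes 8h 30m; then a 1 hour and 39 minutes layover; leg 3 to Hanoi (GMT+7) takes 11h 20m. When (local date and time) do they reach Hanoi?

07:47 on April 11

Convert departure to UTC: 11:25 − 10:30 = 00:55 UTC on Apr 10.
Add 1 hour and 30 minutes leg 1 → 02:25 UTC.
Add 53 minutes layover in Bellhaven → 03:18 UTC.
Add 8 hours 30 minutes leg 2 → 11:48 UTC.
Add 1 hour 39 minutes layover in Kestrel Bay → 13:27 UTC.
Add 11 hours and 20 minutes leg 3 → 00:47 UTC (Apr 11).
Hanoi is UTC+7:00, so local arrival = 00:47 + 7:00 = 07:47 on Apr 11.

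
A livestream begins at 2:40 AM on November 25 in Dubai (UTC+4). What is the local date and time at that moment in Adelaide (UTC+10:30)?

9:10 AM on November 25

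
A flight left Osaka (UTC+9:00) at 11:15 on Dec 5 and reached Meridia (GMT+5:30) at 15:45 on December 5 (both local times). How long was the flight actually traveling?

8 hours

Departure in UTC: 11:15 − 9:00 = 02:15 on Dec 5.
Arrival in UTC: 15:45 − 5:30 = 10:15 on Dec 5.
Elapsed = 10:15 − 02:15 = 8 hours.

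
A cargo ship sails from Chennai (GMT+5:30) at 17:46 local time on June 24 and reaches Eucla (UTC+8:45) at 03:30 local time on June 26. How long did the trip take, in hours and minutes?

30 hours 29 minutes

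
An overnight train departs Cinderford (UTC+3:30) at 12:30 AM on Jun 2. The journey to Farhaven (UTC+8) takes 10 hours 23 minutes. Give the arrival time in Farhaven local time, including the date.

Convert departure to UTC: 12:30 AM − 3:30 = 9:00 PM UTC on Jun 1.
Add 10 hours and 23 minutes travel time → 7:23 AM UTC (Jun 2).
Farhaven is UTC+8:00, so local arrival = 7:23 AM + 8:00 = 3:23 PM on Jun 2.

3:23 PM on June 2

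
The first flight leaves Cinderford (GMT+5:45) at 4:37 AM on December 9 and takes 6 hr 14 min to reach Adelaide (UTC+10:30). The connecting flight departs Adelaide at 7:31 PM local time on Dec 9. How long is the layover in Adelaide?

Convert departure to UTC: 4:37 AM − 5:45 = 10:52 PM UTC on Dec 8.
Add 6 hours 14 minutes flight time → 5:06 AM UTC (Dec 9).
Adelaide is UTC+10:30, so local arrival = 5:06 AM + 10:30 = 3:36 PM on Dec 9.
Layover = 7:31 PM − 3:36 PM = 3 hours 55 minutes.

3 hours 55 minutes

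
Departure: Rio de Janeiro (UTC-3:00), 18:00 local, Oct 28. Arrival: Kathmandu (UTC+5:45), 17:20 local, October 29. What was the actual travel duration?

Departure in UTC: 18:00 + 3:00 = 21:00 on Oct 28.
Arrival in UTC: 17:20 − 5:45 = 11:35 on Oct 29.
Elapsed = 11:35 − 21:00 (+1 day) = 14 hours 35 minutes.

14 hours 35 minutes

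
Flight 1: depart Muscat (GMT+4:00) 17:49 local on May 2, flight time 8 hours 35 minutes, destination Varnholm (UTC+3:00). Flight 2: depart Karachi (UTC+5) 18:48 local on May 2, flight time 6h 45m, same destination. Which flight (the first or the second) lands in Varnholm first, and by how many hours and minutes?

Flight 1 in UTC: 17:49 − 4:00 = 13:49 on May 2.
+8 hours 35 minutes → arrive 22:24 UTC on May 2.
Flight 2 in UTC: 18:48 − 5:00 = 13:48 on May 2.
+6 hours 45 minutes → arrive 20:33 UTC on May 2.
Flight 2 lands earlier by 1 hour 51 minutes.

the second, by 1 hour 51 minutes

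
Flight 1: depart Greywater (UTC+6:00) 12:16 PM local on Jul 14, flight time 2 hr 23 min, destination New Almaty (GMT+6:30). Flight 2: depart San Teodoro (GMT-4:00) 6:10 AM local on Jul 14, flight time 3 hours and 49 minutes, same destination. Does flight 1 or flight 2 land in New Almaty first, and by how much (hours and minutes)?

the first, by 5 hours 20 minutes

Flight 1 in UTC: 12:16 PM − 6:00 = 6:16 AM on Jul 14.
+2 hours and 23 minutes → arrive 8:39 AM UTC on Jul 14.
Flight 2 in UTC: 6:10 AM + 4:00 = 10:10 AM on Jul 14.
+3 hours and 49 minutes → arrive 1:59 PM UTC on Jul 14.
Flight 1 lands earlier by 5 hours 20 minutes.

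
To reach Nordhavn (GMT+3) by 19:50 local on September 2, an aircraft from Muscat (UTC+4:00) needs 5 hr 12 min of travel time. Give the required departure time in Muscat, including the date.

15:38 on Sep 2

Target arrival in UTC: 19:50 − 3:00 = 16:50 on Sep 2.
Subtract 5 hours and 12 minutes → departure 11:38 UTC on Sep 2.
Muscat is UTC+4:00: 11:38 + 4:00 = 15:38 on Sep 2.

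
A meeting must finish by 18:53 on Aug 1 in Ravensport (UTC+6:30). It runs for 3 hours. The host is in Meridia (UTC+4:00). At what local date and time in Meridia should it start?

Target end time in UTC: 18:53 − 6:30 = 12:23 on Aug 1.
Subtract 3 hours → start 09:23 UTC on Aug 1.
Meridia is UTC+4:00: 09:23 + 4:00 = 13:23 on Aug 1.

13:23 on Aug 1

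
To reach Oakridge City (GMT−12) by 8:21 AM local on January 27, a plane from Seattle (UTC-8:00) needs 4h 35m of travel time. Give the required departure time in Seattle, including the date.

Target arrival in UTC: 8:21 AM + 12:00 = 8:21 PM on Jan 27.
Subtract 4 hours 35 minutes → departure 3:46 PM UTC on Jan 27.
Seattle is UTC−8:00: 3:46 PM − 8:00 = 7:46 AM on Jan 27.

7:46 AM on January 27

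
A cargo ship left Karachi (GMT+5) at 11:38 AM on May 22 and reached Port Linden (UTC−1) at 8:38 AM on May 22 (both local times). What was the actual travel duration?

Departure in UTC: 11:38 AM − 5:00 = 6:38 AM on May 22.
Arrival in UTC: 8:38 AM + 1:00 = 9:38 AM on May 22.
Elapsed = 9:38 AM − 6:38 AM = 3 hours.

3 hours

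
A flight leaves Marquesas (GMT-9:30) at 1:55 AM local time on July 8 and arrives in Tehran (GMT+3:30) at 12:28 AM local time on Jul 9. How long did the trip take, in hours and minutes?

9 hours 33 minutes

Departure in UTC: 1:55 AM + 9:30 = 11:25 AM on Jul 8.
Arrival in UTC: 12:28 AM − 3:30 = 8:58 PM on Jul 8.
Elapsed = 8:58 PM − 11:25 AM = 9 hours 33 minutes.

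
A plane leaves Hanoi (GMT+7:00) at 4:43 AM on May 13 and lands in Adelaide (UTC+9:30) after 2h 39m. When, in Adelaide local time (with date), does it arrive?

9:52 AM on May 13

Adelaide is 2:30 ahead of Hanoi.
After 2 hours 39 minutes it is 7:22 AM in Hanoi.
Shift by the zone difference: 7:22 AM + 2:30 = 9:52 AM on May 13 in Adelaide.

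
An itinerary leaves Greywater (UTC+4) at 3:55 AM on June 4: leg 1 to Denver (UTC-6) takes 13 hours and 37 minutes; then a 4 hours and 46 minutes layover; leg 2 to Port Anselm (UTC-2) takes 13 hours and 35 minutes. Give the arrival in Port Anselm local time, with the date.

5:53 AM on Jun 5

Convert departure to UTC: 3:55 AM − 4:00 = 11:55 PM UTC on Jun 3.
Add 13 hours 37 minutes leg 1 → 1:32 PM UTC (Jun 4).
Add 4 hours and 46 minutes layover in Denver → 6:18 PM UTC.
Add 13 hours and 35 minutes leg 2 → 7:53 AM UTC (Jun 5).
Port Anselm is UTC−2:00, so local arrival = 7:53 AM − 2:00 = 5:53 AM on Jun 5.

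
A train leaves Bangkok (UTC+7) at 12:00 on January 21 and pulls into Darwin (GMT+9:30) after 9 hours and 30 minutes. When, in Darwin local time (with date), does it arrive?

00:00 on January 22

Convert departure to UTC: 12:00 − 7:00 = 05:00 UTC on Jan 21.
Add 9 hours and 30 minutes travel time → 14:30 UTC.
Darwin is UTC+9:30, so local arrival = 14:30 + 9:30 = 00:00 on Jan 22.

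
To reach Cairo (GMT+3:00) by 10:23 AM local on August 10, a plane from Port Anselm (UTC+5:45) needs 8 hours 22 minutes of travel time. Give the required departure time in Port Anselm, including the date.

Target arrival in UTC: 10:23 AM − 3:00 = 7:23 AM on Aug 10.
Subtract 8 hours 22 minutes → departure 11:01 PM UTC on Aug 9.
Port Anselm is UTC+5:45: 11:01 PM + 5:45 = 4:46 AM on Aug 10.

4:46 AM on August 10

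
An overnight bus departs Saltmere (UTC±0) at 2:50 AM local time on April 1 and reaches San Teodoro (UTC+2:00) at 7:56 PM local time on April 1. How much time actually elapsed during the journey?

Departure is already UTC: 2:50 AM on Apr 1.
Arrival in UTC: 7:56 PM − 2:00 = 5:56 PM on Apr 1.
Elapsed = 5:56 PM − 2:50 AM = 15 hours 6 minutes.

15 hours 6 minutes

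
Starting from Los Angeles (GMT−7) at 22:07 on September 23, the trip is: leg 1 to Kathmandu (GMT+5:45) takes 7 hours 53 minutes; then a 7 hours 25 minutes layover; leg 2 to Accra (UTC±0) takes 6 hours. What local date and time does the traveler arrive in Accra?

Convert departure to UTC: 22:07 + 7:00 = 05:07 UTC on Sep 24.
Add 7 hours and 53 minutes leg 1 → 13:00 UTC.
Add 7 hours and 25 minutes layover in Kathmandu → 20:25 UTC.
Add 6 hours leg 2 → 02:25 UTC (Sep 25).
Accra is UTC+0, so local arrival is the same: 02:25 on Sep 25.

02:25 on September 25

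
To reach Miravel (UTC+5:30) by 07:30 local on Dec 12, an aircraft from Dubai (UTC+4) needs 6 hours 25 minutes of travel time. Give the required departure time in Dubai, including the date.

Target arrival in UTC: 07:30 − 5:30 = 02:00 on Dec 12.
Subtract 6 hours and 25 minutes → departure 19:35 UTC on Dec 11.
Dubai is UTC+4:00: 19:35 + 4:00 = 23:35 on Dec 11.

23:35 on December 11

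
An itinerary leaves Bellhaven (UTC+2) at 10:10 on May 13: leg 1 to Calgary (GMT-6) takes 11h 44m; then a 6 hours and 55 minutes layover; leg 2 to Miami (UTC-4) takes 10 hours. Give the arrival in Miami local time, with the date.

Convert departure to UTC: 10:10 − 2:00 = 08:10 UTC on May 13.
Add 11 hours 44 minutes leg 1 → 19:54 UTC.
Add 6 hours 55 minutes layover in Calgary → 02:49 UTC (May 14).
Add 10 hours leg 2 → 12:49 UTC.
Miami is UTC−4:00, so local arrival = 12:49 − 4:00 = 08:49 on May 14.

08:49 on May 14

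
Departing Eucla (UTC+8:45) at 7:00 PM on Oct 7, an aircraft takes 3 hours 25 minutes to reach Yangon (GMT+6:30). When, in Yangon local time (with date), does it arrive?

8:10 PM on October 7

Convert departure to UTC: 7:00 PM − 8:45 = 10:15 AM UTC on Oct 7.
Add 3 hours 25 minutes travel time → 1:40 PM UTC.
Yangon is UTC+6:30, so local arrival = 1:40 PM + 6:30 = 8:10 PM on Oct 7.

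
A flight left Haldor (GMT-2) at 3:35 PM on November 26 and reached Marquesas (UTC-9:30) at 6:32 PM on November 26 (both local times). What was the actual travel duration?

Departure in UTC: 3:35 PM + 2:00 = 5:35 PM on Nov 26.
Arrival in UTC: 6:32 PM + 9:30 = 4:02 AM on Nov 27.
Elapsed = 4:02 AM − 5:35 PM (+1 day) = 10 hours 27 minutes.

10 hours 27 minutes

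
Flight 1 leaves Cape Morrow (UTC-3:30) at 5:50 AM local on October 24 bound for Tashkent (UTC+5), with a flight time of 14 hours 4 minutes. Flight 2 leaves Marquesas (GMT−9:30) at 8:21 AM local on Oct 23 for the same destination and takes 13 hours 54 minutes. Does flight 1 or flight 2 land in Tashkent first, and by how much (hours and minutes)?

the second, by 15 hours 39 minutes

Flight 1 in UTC: 5:50 AM + 3:30 = 9:20 AM on Oct 24.
+14 hours 4 minutes → arrive 11:24 PM UTC on Oct 24.
Flight 2 in UTC: 8:21 AM + 9:30 = 5:51 PM on Oct 23.
+13 hours 54 minutes → arrive 7:45 AM UTC on Oct 24.
Flight 2 lands earlier by 15 hours 39 minutes.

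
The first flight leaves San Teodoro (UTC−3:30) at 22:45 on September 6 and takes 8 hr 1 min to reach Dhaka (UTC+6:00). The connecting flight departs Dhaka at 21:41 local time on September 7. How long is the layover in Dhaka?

Convert departure to UTC: 22:45 + 3:30 = 02:15 UTC on Sep 7.
Add 8 hours and 1 minute flight time → 10:16 UTC.
Dhaka is UTC+6:00, so local arrival = 10:16 + 6:00 = 16:16 on Sep 7.
Layover = 21:41 − 16:16 = 5 hours 25 minutes.

5 hours 25 minutes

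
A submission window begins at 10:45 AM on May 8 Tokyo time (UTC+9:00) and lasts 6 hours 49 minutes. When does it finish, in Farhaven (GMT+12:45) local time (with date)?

9:19 PM on May 8

Convert start to UTC: 10:45 AM − 9:00 = 1:45 AM UTC on May 8.
Add 6 hours and 49 minutes duration → 8:34 AM UTC.
Farhaven is UTC+12:45, so local end time = 8:34 AM + 12:45 = 9:19 PM on May 8.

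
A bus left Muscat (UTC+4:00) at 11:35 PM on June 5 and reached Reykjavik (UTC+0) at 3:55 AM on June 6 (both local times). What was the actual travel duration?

8 hours 20 minutes

Departure in UTC: 11:35 PM − 4:00 = 7:35 PM on Jun 5.
Arrival is already UTC: 3:55 AM on Jun 6.
Elapsed = 3:55 AM − 7:35 PM (+1 day) = 8 hours 20 minutes.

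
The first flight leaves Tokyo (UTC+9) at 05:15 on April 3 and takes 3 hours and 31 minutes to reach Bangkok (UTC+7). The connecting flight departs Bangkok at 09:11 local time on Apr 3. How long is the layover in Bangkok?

2 hours 25 minutes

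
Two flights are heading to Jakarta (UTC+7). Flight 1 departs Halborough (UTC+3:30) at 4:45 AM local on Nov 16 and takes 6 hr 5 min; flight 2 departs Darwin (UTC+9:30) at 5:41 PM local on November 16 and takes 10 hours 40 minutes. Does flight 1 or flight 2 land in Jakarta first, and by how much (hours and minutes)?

the first, by 11 hours 31 minutes

Flight 1 in UTC: 4:45 AM − 3:30 = 1:15 AM on Nov 16.
+6 hours and 5 minutes → arrive 7:20 AM UTC on Nov 16.
Flight 2 in UTC: 5:41 PM − 9:30 = 8:11 AM on Nov 16.
+10 hours and 40 minutes → arrive 6:51 PM UTC on Nov 16.
Flight 1 lands earlier by 11 hours 31 minutes.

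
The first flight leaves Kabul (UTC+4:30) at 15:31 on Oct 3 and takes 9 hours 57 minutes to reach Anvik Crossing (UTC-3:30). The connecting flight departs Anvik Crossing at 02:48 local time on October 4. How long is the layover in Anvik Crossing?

Convert departure to UTC: 15:31 − 4:30 = 11:01 UTC on Oct 3.
Add 9 hours 57 minutes flight time → 20:58 UTC.
Anvik Crossing is UTC−3:30, so local arrival = 20:58 − 3:30 = 17:28 on Oct 3.
Layover = 02:48 − 17:28 (+1 day) = 9 hours 20 minutes.

9 hours 20 minutes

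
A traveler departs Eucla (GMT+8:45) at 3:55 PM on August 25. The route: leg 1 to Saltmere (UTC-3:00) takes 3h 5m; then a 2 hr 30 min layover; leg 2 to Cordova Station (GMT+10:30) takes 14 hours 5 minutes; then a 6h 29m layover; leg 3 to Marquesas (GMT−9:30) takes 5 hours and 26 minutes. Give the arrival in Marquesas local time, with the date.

5:15 AM on August 26

Convert departure to UTC: 3:55 PM − 8:45 = 7:10 AM UTC on Aug 25.
Add 3 hours 5 minutes leg 1 → 10:15 AM UTC.
Add 2 hours 30 minutes layover in Saltmere → 12:45 PM UTC.
Add 14 hours and 5 minutes leg 2 → 2:50 AM UTC (Aug 26).
Add 6 hours 29 minutes layover in Cordova Station → 9:19 AM UTC.
Add 5 hours and 26 minutes leg 3 → 2:45 PM UTC.
Marquesas is UTC−9:30, so local arrival = 2:45 PM − 9:30 = 5:15 AM on Aug 26.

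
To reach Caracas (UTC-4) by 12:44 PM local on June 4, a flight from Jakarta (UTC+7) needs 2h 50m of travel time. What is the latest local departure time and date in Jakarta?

8:54 PM on June 4

Target arrival in UTC: 12:44 PM + 4:00 = 4:44 PM on Jun 4.
Subtract 2 hours and 50 minutes → departure 1:54 PM UTC on Jun 4.
Jakarta is UTC+7:00: 1:54 PM + 7:00 = 8:54 PM on Jun 4.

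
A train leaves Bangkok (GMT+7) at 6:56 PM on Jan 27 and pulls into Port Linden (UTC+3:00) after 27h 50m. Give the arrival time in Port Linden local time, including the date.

6:46 PM on January 28

Port Linden is 4:00 behind Bangkok.
After 27 hours and 50 minutes it is 10:46 PM (Jan 28) in Bangkok.
Shift by the zone difference: 10:46 PM − 4:00 = 6:46 PM on Jan 28 in Port Linden.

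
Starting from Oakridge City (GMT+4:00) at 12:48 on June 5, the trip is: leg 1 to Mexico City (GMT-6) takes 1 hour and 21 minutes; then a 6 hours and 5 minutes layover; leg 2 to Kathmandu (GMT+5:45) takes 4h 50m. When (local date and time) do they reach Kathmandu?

02:49 on June 6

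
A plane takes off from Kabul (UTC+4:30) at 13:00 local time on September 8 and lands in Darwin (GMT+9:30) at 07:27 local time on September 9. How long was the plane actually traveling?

Darwin is 5:00 ahead of Kabul.
Clock-face elapsed time (ignoring zones) is 18 hours 27 minutes.
Actual elapsed = 18 hours 27 minutes − 5:00 = 13 hours 27 minutes.

13 hours 27 minutes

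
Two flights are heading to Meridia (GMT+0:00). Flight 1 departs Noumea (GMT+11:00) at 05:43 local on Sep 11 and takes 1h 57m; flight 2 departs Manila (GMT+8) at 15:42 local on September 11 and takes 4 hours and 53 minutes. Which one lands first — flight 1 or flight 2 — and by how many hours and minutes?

the first, by 15 hours 55 minutes

Flight 1 in UTC: 05:43 − 11:00 = 18:43 on Sep 10.
+1 hour and 57 minutes → arrive 20:40 UTC on Sep 10.
Flight 2 in UTC: 15:42 − 8:00 = 07:42 on Sep 11.
+4 hours 53 minutes → arrive 12:35 UTC on Sep 11.
Flight 1 lands earlier by 15 hours 55 minutes.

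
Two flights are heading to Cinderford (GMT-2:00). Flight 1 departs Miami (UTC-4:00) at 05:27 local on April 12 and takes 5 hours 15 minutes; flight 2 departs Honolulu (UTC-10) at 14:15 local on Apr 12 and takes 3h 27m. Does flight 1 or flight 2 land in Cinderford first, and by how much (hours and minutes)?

Flight 1 in UTC: 05:27 + 4:00 = 09:27 on Apr 12.
+5 hours and 15 minutes → arrive 14:42 UTC on Apr 12.
Flight 2 in UTC: 14:15 + 10:00 = 00:15 on Apr 13.
+3 hours and 27 minutes → arrive 03:42 UTC on Apr 13.
Flight 1 lands earlier by 13 hours.

the first, by 13 hours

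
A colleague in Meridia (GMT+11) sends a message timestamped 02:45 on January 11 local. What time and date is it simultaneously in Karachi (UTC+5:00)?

20:45 on January 10

In UTC: 02:45 − 11:00 = 15:45 on Jan 10.
Karachi is UTC+5:00: 15:45 + 5:00 = 20:45 on Jan 10.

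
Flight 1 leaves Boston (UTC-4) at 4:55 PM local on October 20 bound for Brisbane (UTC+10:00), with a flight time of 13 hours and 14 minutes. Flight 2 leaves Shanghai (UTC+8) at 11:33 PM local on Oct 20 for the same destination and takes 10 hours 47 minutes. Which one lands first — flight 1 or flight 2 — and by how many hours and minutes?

the second, by 7 hours 49 minutes

Flight 1 in UTC: 4:55 PM + 4:00 = 8:55 PM on Oct 20.
+13 hours 14 minutes → arrive 10:09 AM UTC on Oct 21.
Flight 2 in UTC: 11:33 PM − 8:00 = 3:33 PM on Oct 20.
+10 hours and 47 minutes → arrive 2:20 AM UTC on Oct 21.
Flight 2 lands earlier by 7 hours 49 minutes.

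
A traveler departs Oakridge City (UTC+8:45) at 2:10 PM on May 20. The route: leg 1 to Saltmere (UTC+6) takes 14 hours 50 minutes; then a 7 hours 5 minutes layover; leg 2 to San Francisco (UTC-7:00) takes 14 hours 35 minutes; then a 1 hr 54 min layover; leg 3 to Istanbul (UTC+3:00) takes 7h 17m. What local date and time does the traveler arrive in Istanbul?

6:06 AM on May 22

Convert departure to UTC: 2:10 PM − 8:45 = 5:25 AM UTC on May 20.
Add 14 hours 50 minutes leg 1 → 8:15 PM UTC.
Add 7 hours 5 minutes layover in Saltmere → 3:20 AM UTC (May 21).
Add 14 hours 35 minutes leg 2 → 5:55 PM UTC.
Add 1 hour 54 minutes layover in San Francisco → 7:49 PM UTC.
Add 7 hours and 17 minutes leg 3 → 3:06 AM UTC (May 22).
Istanbul is UTC+3:00, so local arrival = 3:06 AM + 3:00 = 6:06 AM on May 22.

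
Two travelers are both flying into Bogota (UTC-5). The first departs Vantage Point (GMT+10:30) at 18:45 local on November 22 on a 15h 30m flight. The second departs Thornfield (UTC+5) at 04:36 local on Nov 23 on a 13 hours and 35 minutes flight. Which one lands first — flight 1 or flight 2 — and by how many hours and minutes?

the first, by 13 hours 26 minutes

Flight 1 in UTC: 18:45 − 10:30 = 08:15 on Nov 22.
+15 hours and 30 minutes → arrive 23:45 UTC on Nov 22.
Flight 2 in UTC: 04:36 − 5:00 = 23:36 on Nov 22.
+13 hours 35 minutes → arrive 13:11 UTC on Nov 23.
Flight 1 lands earlier by 13 hours 26 minutes.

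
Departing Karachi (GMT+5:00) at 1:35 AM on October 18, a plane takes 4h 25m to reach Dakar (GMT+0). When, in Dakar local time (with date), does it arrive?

Convert departure to UTC: 1:35 AM − 5:00 = 8:35 PM UTC on Oct 17.
Add 4 hours 25 minutes travel time → 1:00 AM UTC (Oct 18).
Dakar is UTC+0, so local arrival is the same: 1:00 AM on Oct 18.

1:00 AM on Oct 18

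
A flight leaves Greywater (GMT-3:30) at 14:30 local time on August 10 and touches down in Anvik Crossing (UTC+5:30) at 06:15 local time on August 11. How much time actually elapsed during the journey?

6 hours 45 minutes

Anvik Crossing is 9:00 ahead of Greywater.
Clock-face elapsed time (ignoring zones) is 15 hours 45 minutes.
Actual elapsed = 15 hours 45 minutes − 9:00 = 6 hours 45 minutes.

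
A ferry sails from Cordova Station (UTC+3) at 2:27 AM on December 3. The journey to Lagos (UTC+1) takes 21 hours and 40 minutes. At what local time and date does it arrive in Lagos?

10:07 PM on Dec 3

Convert departure to UTC: 2:27 AM − 3:00 = 11:27 PM UTC on Dec 2.
Add 21 hours 40 minutes travel time → 9:07 PM UTC (Dec 3).
Lagos is UTC+1:00, so local arrival = 9:07 PM + 1:00 = 10:07 PM on Dec 3.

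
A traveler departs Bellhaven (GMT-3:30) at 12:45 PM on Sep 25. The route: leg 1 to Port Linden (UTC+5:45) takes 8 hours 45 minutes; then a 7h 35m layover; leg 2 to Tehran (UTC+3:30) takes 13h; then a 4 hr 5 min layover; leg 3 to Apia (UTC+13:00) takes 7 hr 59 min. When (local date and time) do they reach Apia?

10:39 PM on September 27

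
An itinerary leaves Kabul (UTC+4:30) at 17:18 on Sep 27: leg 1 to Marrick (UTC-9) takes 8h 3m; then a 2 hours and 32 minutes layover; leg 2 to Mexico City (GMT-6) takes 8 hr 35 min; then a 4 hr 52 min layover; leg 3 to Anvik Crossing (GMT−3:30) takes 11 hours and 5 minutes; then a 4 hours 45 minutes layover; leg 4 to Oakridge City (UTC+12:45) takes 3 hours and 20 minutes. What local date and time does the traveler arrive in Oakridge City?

20:45 on September 29

Convert departure to UTC: 17:18 − 4:30 = 12:48 UTC on Sep 27.
Add 8 hours 3 minutes leg 1 → 20:51 UTC.
Add 2 hours 32 minutes layover in Marrick → 23:23 UTC.
Add 8 hours 35 minutes leg 2 → 07:58 UTC (Sep 28).
Add 4 hours 52 minutes layover in Mexico City → 12:50 UTC.
Add 11 hours and 5 minutes leg 3 → 23:55 UTC.
Add 4 hours 45 minutes layover in Anvik Crossing → 04:40 UTC (Sep 29).
Add 3 hours 20 minutes leg 4 → 08:00 UTC.
Oakridge City is UTC+12:45, so local arrival = 08:00 + 12:45 = 20:45 on Sep 29.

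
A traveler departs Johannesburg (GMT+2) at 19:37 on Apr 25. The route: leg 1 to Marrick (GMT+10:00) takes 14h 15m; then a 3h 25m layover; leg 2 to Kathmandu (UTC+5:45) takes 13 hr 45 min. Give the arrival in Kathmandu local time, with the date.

06:47 on April 27

Convert departure to UTC: 19:37 − 2:00 = 17:37 UTC on Apr 25.
Add 14 hours and 15 minutes leg 1 → 07:52 UTC (Apr 26).
Add 3 hours 25 minutes layover in Marrick → 11:17 UTC.
Add 13 hours 45 minutes leg 2 → 01:02 UTC (Apr 27).
Kathmandu is UTC+5:45, so local arrival = 01:02 + 5:45 = 06:47 on Apr 27.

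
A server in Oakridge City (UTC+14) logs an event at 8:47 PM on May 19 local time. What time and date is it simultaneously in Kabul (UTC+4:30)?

11:17 AM on May 19

In UTC: 8:47 PM − 14:00 = 6:47 AM on May 19.
Kabul is UTC+4:30: 6:47 AM + 4:30 = 11:17 AM on May 19.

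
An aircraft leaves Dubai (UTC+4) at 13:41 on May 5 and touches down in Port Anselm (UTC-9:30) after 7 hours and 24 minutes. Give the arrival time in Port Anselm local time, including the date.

Convert departure to UTC: 13:41 − 4:00 = 09:41 UTC on May 5.
Add 7 hours and 24 minutes travel time → 17:05 UTC.
Port Anselm is UTC−9:30, so local arrival = 17:05 − 9:30 = 07:35 on May 5.

07:35 on May 5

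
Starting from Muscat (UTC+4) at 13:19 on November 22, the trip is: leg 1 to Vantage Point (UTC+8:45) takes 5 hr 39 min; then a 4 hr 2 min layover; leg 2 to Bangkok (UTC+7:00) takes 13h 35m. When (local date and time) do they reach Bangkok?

Convert departure to UTC: 13:19 − 4:00 = 09:19 UTC on Nov 22.
Add 5 hours and 39 minutes leg 1 → 14:58 UTC.
Add 4 hours 2 minutes layover in Vantage Point → 19:00 UTC.
Add 13 hours 35 minutes leg 2 → 08:35 UTC (Nov 23).
Bangkok is UTC+7:00, so local arrival = 08:35 + 7:00 = 15:35 on Nov 23.

15:35 on November 23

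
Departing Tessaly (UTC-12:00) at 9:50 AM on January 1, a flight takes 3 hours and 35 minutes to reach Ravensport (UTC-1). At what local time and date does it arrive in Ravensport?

12:25 AM on Jan 2

Ravensport is 11:00 ahead of Tessaly.
After 3 hours 35 minutes it is 1:25 PM in Tessaly.
Shift by the zone difference: 1:25 PM + 11:00 = 12:25 AM on Jan 2 in Ravensport.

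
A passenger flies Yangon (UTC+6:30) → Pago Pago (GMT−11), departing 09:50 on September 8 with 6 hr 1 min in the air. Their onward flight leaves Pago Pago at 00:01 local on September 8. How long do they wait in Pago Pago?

1 hour 40 minutes

Convert departure to UTC: 09:50 − 6:30 = 03:20 UTC on Sep 8.
Add 6 hours 1 minute flight time → 09:21 UTC.
Pago Pago is UTC−11:00, so local arrival = 09:21 − 11:00 = 22:21 on Sep 7.
Layover = 00:01 − 22:21 (+1 day) = 1 hour 40 minutes.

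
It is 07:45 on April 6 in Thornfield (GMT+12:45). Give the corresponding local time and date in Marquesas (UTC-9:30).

09:30 on April 5

In UTC: 07:45 − 12:45 = 19:00 on Apr 5.
Marquesas is UTC−9:30: 19:00 − 9:30 = 09:30 on Apr 5.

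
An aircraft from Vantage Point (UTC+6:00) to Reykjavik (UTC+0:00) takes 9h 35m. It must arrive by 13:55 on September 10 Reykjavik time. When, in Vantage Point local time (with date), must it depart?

10:20 on Sep 10

Target arrival is already UTC: 13:55 on Sep 10.
Subtract 9 hours 35 minutes → departure 04:20 UTC on Sep 10.
Vantage Point is UTC+6:00: 04:20 + 6:00 = 10:20 on Sep 10.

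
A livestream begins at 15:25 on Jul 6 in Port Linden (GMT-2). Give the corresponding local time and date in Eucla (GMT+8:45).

02:10 on July 7

Eucla is 10:45 ahead of Port Linden.
Shift by the zone difference: 15:25 + 10:45 = 02:10 on Jul 7 in Eucla.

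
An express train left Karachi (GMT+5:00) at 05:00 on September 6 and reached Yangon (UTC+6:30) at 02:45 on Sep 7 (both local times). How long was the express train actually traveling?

20 hours 15 minutes

Departure in UTC: 05:00 − 5:00 = 00:00 on Sep 6.
Arrival in UTC: 02:45 − 6:30 = 20:15 on Sep 6.
Elapsed = 20:15 − 00:00 = 20 hours 15 minutes.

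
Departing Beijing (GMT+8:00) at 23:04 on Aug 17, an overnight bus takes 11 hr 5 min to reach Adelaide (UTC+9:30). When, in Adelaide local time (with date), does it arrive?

Convert departure to UTC: 23:04 − 8:00 = 15:04 UTC on Aug 17.
Add 11 hours 5 minutes travel time → 02:09 UTC (Aug 18).
Adelaide is UTC+9:30, so local arrival = 02:09 + 9:30 = 11:39 on Aug 18.

11:39 on August 18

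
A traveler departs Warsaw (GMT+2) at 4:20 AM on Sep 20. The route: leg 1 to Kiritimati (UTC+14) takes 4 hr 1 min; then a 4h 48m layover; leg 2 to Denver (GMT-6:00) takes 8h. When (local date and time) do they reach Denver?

1:09 PM on September 20

Convert departure to UTC: 4:20 AM − 2:00 = 2:20 AM UTC on Sep 20.
Add 4 hours and 1 minute leg 1 → 6:21 AM UTC.
Add 4 hours 48 minutes layover in Kiritimati → 11:09 AM UTC.
Add 8 hours leg 2 → 7:09 PM UTC.
Denver is UTC−6:00, so local arrival = 7:09 PM − 6:00 = 1:09 PM on Sep 20.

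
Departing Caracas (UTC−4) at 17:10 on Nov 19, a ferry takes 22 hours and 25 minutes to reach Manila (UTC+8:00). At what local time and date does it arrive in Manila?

03:35 on November 21

Convert departure to UTC: 17:10 + 4:00 = 21:10 UTC on Nov 19.
Add 22 hours and 25 minutes travel time → 19:35 UTC (Nov 20).
Manila is UTC+8:00, so local arrival = 19:35 + 8:00 = 03:35 on Nov 21.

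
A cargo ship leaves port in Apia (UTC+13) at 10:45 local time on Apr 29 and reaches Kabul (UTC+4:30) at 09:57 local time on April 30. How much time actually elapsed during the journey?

Departure in UTC: 10:45 − 13:00 = 21:45 on Apr 28.
Arrival in UTC: 09:57 − 4:30 = 05:27 on Apr 30.
Elapsed = 05:27 − 21:45 (+2 days) = 31 hours 42 minutes.

31 hours 42 minutes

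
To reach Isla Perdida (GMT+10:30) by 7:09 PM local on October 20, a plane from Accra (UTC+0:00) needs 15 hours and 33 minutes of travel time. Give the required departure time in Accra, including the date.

Target arrival in UTC: 7:09 PM − 10:30 = 8:39 AM on Oct 20.
Subtract 15 hours and 33 minutes → departure 5:06 PM UTC on Oct 19.
Accra is UTC+0, so departure is 5:06 PM on Oct 19.

5:06 PM on Oct 19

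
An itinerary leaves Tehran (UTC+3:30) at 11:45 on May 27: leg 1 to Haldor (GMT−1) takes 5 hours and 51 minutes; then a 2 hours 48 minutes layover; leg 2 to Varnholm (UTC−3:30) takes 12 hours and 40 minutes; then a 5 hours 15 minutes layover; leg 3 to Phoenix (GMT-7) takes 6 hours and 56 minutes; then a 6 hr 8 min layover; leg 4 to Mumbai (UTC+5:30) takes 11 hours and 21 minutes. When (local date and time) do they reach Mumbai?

Convert departure to UTC: 11:45 − 3:30 = 08:15 UTC on May 27.
Add 5 hours and 51 minutes leg 1 → 14:06 UTC.
Add 2 hours 48 minutes layover in Haldor → 16:54 UTC.
Add 12 hours 40 minutes leg 2 → 05:34 UTC (May 28).
Add 5 hours 15 minutes layover in Varnholm → 10:49 UTC.
Add 6 hours and 56 minutes leg 3 → 17:45 UTC.
Add 6 hours 8 minutes layover in Phoenix → 23:53 UTC.
Add 11 hours 21 minutes leg 4 → 11:14 UTC (May 29).
Mumbai is UTC+5:30, so local arrival = 11:14 + 5:30 = 16:44 on May 29.

16:44 on May 29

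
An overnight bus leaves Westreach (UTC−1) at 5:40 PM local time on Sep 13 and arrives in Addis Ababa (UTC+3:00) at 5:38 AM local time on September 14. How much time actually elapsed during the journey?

7 hours 58 minutes

Departure in UTC: 5:40 PM + 1:00 = 6:40 PM on Sep 13.
Arrival in UTC: 5:38 AM − 3:00 = 2:38 AM on Sep 14.
Elapsed = 2:38 AM − 6:40 PM (+1 day) = 7 hours 58 minutes.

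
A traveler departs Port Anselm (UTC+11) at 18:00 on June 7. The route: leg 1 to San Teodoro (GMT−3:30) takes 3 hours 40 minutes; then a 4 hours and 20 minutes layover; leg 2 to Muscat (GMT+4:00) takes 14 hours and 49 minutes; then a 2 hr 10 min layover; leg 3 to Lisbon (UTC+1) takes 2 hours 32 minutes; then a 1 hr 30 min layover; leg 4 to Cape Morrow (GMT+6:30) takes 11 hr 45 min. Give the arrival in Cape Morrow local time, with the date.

06:16 on June 9

Convert departure to UTC: 18:00 − 11:00 = 07:00 UTC on Jun 7.
Add 3 hours and 40 minutes leg 1 → 10:40 UTC.
Add 4 hours 20 minutes layover in San Teodoro → 15:00 UTC.
Add 14 hours and 49 minutes leg 2 → 05:49 UTC (Jun 8).
Add 2 hours and 10 minutes layover in Muscat → 07:59 UTC.
Add 2 hours 32 minutes leg 3 → 10:31 UTC.
Add 1 hour and 30 minutes layover in Lisbon → 12:01 UTC.
Add 11 hours 45 minutes leg 4 → 23:46 UTC.
Cape Morrow is UTC+6:30, so local arrival = 23:46 + 6:30 = 06:16 on Jun 9.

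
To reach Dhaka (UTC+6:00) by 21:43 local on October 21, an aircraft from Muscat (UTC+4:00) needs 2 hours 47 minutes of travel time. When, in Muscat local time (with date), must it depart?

16:56 on Oct 21

Target arrival in UTC: 21:43 − 6:00 = 15:43 on Oct 21.
Subtract 2 hours and 47 minutes → departure 12:56 UTC on Oct 21.
Muscat is UTC+4:00: 12:56 + 4:00 = 16:56 on Oct 21.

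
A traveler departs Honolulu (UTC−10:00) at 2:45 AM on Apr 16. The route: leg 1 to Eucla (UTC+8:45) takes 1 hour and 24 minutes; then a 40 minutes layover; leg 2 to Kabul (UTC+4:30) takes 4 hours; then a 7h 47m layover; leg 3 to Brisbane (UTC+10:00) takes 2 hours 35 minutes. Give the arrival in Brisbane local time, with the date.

3:11 PM on April 17

Convert departure to UTC: 2:45 AM + 10:00 = 12:45 PM UTC on Apr 16.
Add 1 hour 24 minutes leg 1 → 2:09 PM UTC.
Add 40 minutes layover in Eucla → 2:49 PM UTC.
Add 4 hours leg 2 → 6:49 PM UTC.
Add 7 hours 47 minutes layover in Kabul → 2:36 AM UTC (Apr 17).
Add 2 hours 35 minutes leg 3 → 5:11 AM UTC.
Brisbane is UTC+10:00, so local arrival = 5:11 AM + 10:00 = 3:11 PM on Apr 17.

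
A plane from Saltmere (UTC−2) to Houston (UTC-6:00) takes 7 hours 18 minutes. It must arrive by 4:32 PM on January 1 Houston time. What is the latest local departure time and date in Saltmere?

Target arrival in UTC: 4:32 PM + 6:00 = 10:32 PM on Jan 1.
Subtract 7 hours 18 minutes → departure 3:14 PM UTC on Jan 1.
Saltmere is UTC−2:00: 3:14 PM − 2:00 = 1:14 PM on Jan 1.

1:14 PM on Jan 1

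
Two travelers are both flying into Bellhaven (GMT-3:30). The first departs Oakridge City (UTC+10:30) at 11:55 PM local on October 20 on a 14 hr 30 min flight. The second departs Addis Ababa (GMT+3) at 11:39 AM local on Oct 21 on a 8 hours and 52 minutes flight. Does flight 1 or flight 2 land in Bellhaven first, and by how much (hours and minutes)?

the first, by 13 hours 36 minutes

Flight 1 in UTC: 11:55 PM − 10:30 = 1:25 PM on Oct 20.
+14 hours 30 minutes → arrive 3:55 AM UTC on Oct 21.
Flight 2 in UTC: 11:39 AM − 3:00 = 8:39 AM on Oct 21.
+8 hours 52 minutes → arrive 5:31 PM UTC on Oct 21.
Flight 1 lands earlier by 13 hours 36 minutes.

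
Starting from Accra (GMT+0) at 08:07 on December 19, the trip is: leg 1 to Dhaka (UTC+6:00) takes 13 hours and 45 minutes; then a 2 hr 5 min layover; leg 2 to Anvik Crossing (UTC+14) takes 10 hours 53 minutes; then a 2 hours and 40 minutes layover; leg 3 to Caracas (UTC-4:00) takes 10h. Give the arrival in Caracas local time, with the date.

19:30 on December 20

Accra is at UTC+0, so departure is already 08:07 UTC on Dec 19.
Add 13 hours 45 minutes leg 1 → 21:52 UTC.
Add 2 hours and 5 minutes layover in Dhaka → 23:57 UTC.
Add 10 hours 53 minutes leg 2 → 10:50 UTC (Dec 20).
Add 2 hours and 40 minutes layover in Anvik Crossing → 13:30 UTC.
Add 10 hours leg 3 → 23:30 UTC.
Caracas is UTC−4:00, so local arrival = 23:30 − 4:00 = 19:30 on Dec 20.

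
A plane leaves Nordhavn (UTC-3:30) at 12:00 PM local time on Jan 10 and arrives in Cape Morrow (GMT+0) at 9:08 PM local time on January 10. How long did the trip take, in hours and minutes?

5 hours 38 minutes

Departure in UTC: 12:00 PM + 3:30 = 3:30 PM on Jan 10.
Arrival is already UTC: 9:08 PM on Jan 10.
Elapsed = 9:08 PM − 3:30 PM = 5 hours 38 minutes.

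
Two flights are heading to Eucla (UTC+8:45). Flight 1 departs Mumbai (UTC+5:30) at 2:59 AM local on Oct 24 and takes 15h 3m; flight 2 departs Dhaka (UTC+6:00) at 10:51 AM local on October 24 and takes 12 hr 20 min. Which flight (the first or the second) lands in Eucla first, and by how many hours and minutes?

Flight 1 in UTC: 2:59 AM − 5:30 = 9:29 PM on Oct 23.
+15 hours and 3 minutes → arrive 12:32 PM UTC on Oct 24.
Flight 2 in UTC: 10:51 AM − 6:00 = 4:51 AM on Oct 24.
+12 hours 20 minutes → arrive 5:11 PM UTC on Oct 24.
Flight 1 lands earlier by 4 hours 39 minutes.

the first, by 4 hours 39 minutes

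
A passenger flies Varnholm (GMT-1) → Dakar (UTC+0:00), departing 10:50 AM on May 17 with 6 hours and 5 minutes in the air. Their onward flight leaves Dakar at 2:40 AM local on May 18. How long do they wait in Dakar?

8 hours 45 minutes

Convert departure to UTC: 10:50 AM + 1:00 = 11:50 AM UTC on May 17.
Add 6 hours and 5 minutes flight time → 5:55 PM UTC.
Dakar is UTC+0, so local arrival is the same: 5:55 PM on May 17.
Layover = 2:40 AM − 5:55 PM (+1 day) = 8 hours 45 minutes.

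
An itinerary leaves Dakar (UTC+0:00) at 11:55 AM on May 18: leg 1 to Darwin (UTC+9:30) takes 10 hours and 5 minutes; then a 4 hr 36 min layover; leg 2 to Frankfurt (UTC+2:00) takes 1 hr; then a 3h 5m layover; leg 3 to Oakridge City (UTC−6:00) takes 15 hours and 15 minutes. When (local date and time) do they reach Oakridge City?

Dakar is at UTC+0, so departure is already 11:55 AM UTC on May 18.
Add 10 hours and 5 minutes leg 1 → 10:00 PM UTC.
Add 4 hours and 36 minutes layover in Darwin → 2:36 AM UTC (May 19).
Add 1 hour leg 2 → 3:36 AM UTC.
Add 3 hours and 5 minutes layover in Frankfurt → 6:41 AM UTC.
Add 15 hours 15 minutes leg 3 → 9:56 PM UTC.
Oakridge City is UTC−6:00, so local arrival = 9:56 PM − 6:00 = 3:56 PM on May 19.

3:56 PM on May 19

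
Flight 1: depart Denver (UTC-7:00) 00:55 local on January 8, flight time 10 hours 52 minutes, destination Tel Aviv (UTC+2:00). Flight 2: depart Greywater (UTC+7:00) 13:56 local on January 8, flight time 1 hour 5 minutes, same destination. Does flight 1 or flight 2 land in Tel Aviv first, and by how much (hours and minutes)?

the second, by 10 hours 46 minutes

Flight 1 in UTC: 00:55 + 7:00 = 07:55 on Jan 8.
+10 hours and 52 minutes → arrive 18:47 UTC on Jan 8.
Flight 2 in UTC: 13:56 − 7:00 = 06:56 on Jan 8.
+1 hour 5 minutes → arrive 08:01 UTC on Jan 8.
Flight 2 lands earlier by 10 hours 46 minutes.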